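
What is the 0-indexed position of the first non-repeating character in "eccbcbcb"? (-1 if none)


Input: eccbcbcb
Character frequencies:
  'b': 3
  'c': 4
  'e': 1
Scanning left to right for freq == 1:
  Position 0 ('e'): unique! => answer = 0

0


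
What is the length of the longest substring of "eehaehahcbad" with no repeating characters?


Input: "eehaehahcbad"
Sliding window (track last position of each char):
  Position 0 ('e'): window [0,0] length 1 -- new best
  Position 1 ('e'): repeat (last at 0), move window start to 1
  Position 1 ('e'): window [1,1] length 1
  Position 2 ('h'): window [1,2] length 2 -- new best
  Position 3 ('a'): window [1,3] length 3 -- new best
  Position 4 ('e'): repeat (last at 1), move window start to 2
  Position 4 ('e'): window [2,4] length 3
  Position 5 ('h'): repeat (last at 2), move window start to 3
  Position 5 ('h'): window [3,5] length 3
  Position 6 ('a'): repeat (last at 3), move window start to 4
  Position 6 ('a'): window [4,6] length 3
  Position 7 ('h'): repeat (last at 5), move window start to 6
  Position 7 ('h'): window [6,7] length 2
  Position 8 ('c'): window [6,8] length 3
  Position 9 ('b'): window [6,9] length 4 -- new best
  Position 10 ('a'): repeat (last at 6), move window start to 7
  Position 10 ('a'): window [7,10] length 4
  Position 11 ('d'): window [7,11] length 5 -- new best
Longest substring with no repeats: "hcbad" with length 5

5


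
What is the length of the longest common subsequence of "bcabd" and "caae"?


LCS of "bcabd" and "caae"
DP table:
           c    a    a    e
      0    0    0    0    0
  b   0    0    0    0    0
  c   0    1    1    1    1
  a   0    1    2    2    2
  b   0    1    2    2    2
  d   0    1    2    2    2
LCS length = dp[5][4] = 2

2


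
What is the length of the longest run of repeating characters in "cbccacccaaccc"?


Input: "cbccacccaaccc"
Scanning for longest run:
  Position 1 ('b'): new char, reset run to 1
  Position 2 ('c'): new char, reset run to 1
  Position 3 ('c'): continues run of 'c', length=2
  Position 4 ('a'): new char, reset run to 1
  Position 5 ('c'): new char, reset run to 1
  Position 6 ('c'): continues run of 'c', length=2
  Position 7 ('c'): continues run of 'c', length=3
  Position 8 ('a'): new char, reset run to 1
  Position 9 ('a'): continues run of 'a', length=2
  Position 10 ('c'): new char, reset run to 1
  Position 11 ('c'): continues run of 'c', length=2
  Position 12 ('c'): continues run of 'c', length=3
Longest run: 'c' with length 3

3


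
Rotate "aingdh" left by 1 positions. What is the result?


Input: "aingdh", rotate left by 1
First 1 characters: "a"
Remaining characters: "ingdh"
Concatenate remaining + first: "ingdh" + "a" = "ingdha"

ingdha


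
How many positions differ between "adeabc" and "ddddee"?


Comparing "adeabc" and "ddddee" position by position:
  Position 0: 'a' vs 'd' => DIFFER
  Position 1: 'd' vs 'd' => same
  Position 2: 'e' vs 'd' => DIFFER
  Position 3: 'a' vs 'd' => DIFFER
  Position 4: 'b' vs 'e' => DIFFER
  Position 5: 'c' vs 'e' => DIFFER
Positions that differ: 5

5


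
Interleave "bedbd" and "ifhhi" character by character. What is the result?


Interleaving "bedbd" and "ifhhi":
  Position 0: 'b' from first, 'i' from second => "bi"
  Position 1: 'e' from first, 'f' from second => "ef"
  Position 2: 'd' from first, 'h' from second => "dh"
  Position 3: 'b' from first, 'h' from second => "bh"
  Position 4: 'd' from first, 'i' from second => "di"
Result: biefdhbhdi

biefdhbhdi


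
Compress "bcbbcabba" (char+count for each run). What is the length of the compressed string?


Input: bcbbcabba
Runs:
  'b' x 1 => "b1"
  'c' x 1 => "c1"
  'b' x 2 => "b2"
  'c' x 1 => "c1"
  'a' x 1 => "a1"
  'b' x 2 => "b2"
  'a' x 1 => "a1"
Compressed: "b1c1b2c1a1b2a1"
Compressed length: 14

14


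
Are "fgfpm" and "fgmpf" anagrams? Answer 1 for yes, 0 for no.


Strings: "fgfpm", "fgmpf"
Sorted first:  ffgmp
Sorted second: ffgmp
Sorted forms match => anagrams

1


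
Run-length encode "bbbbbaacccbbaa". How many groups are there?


Input: bbbbbaacccbbaa
Scanning for consecutive runs:
  Group 1: 'b' x 5 (positions 0-4)
  Group 2: 'a' x 2 (positions 5-6)
  Group 3: 'c' x 3 (positions 7-9)
  Group 4: 'b' x 2 (positions 10-11)
  Group 5: 'a' x 2 (positions 12-13)
Total groups: 5

5


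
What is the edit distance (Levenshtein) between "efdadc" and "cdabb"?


Computing edit distance: "efdadc" -> "cdabb"
DP table:
           c    d    a    b    b
      0    1    2    3    4    5
  e   1    1    2    3    4    5
  f   2    2    2    3    4    5
  d   3    3    2    3    4    5
  a   4    4    3    2    3    4
  d   5    5    4    3    3    4
  c   6    5    5    4    4    4
Edit distance = dp[6][5] = 4

4


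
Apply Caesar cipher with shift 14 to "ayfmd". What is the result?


Caesar cipher: shift "ayfmd" by 14
  'a' (pos 0) + 14 = pos 14 = 'o'
  'y' (pos 24) + 14 = pos 12 = 'm'
  'f' (pos 5) + 14 = pos 19 = 't'
  'm' (pos 12) + 14 = pos 0 = 'a'
  'd' (pos 3) + 14 = pos 17 = 'r'
Result: omtar

omtar


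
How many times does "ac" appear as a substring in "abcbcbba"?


Searching for "ac" in "abcbcbba"
Scanning each position:
  Position 0: "ab" => no
  Position 1: "bc" => no
  Position 2: "cb" => no
  Position 3: "bc" => no
  Position 4: "cb" => no
  Position 5: "bb" => no
  Position 6: "ba" => no
Total occurrences: 0

0


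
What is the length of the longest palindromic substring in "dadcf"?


Input: "dadcf"
Checking substrings for palindromes:
  [0:3] "dad" (len 3) => palindrome
Longest palindromic substring: "dad" with length 3

3


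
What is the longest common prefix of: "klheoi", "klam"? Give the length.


Words: klheoi, klam
  Position 0: all 'k' => match
  Position 1: all 'l' => match
  Position 2: ('h', 'a') => mismatch, stop
LCP = "kl" (length 2)

2


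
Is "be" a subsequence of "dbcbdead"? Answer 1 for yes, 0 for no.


Check if "be" is a subsequence of "dbcbdead"
Greedy scan:
  Position 0 ('d'): no match needed
  Position 1 ('b'): matches sub[0] = 'b'
  Position 2 ('c'): no match needed
  Position 3 ('b'): no match needed
  Position 4 ('d'): no match needed
  Position 5 ('e'): matches sub[1] = 'e'
  Position 6 ('a'): no match needed
  Position 7 ('d'): no match needed
All 2 characters matched => is a subsequence

1


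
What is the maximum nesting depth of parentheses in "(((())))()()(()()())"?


Input: "(((())))()()(()()())"
Tracking depth:
  Position 0 '(': depth becomes 1
  Position 1 '(': depth becomes 2
  Position 2 '(': depth becomes 3
  Position 3 '(': depth becomes 4
  Position 4 ')': depth becomes 3
  Position 5 ')': depth becomes 2
  Position 6 ')': depth becomes 1
  Position 7 ')': depth becomes 0
  Position 8 '(': depth becomes 1
  Position 9 ')': depth becomes 0
  Position 10 '(': depth becomes 1
  Position 11 ')': depth becomes 0
  Position 12 '(': depth becomes 1
  Position 13 '(': depth becomes 2
  Position 14 ')': depth becomes 1
  Position 15 '(': depth becomes 2
  Position 16 ')': depth becomes 1
  Position 17 '(': depth becomes 2
  Position 18 ')': depth becomes 1
  Position 19 ')': depth becomes 0
Maximum depth reached: 4

4


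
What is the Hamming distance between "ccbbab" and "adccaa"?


Comparing "ccbbab" and "adccaa" position by position:
  Position 0: 'c' vs 'a' => differ
  Position 1: 'c' vs 'd' => differ
  Position 2: 'b' vs 'c' => differ
  Position 3: 'b' vs 'c' => differ
  Position 4: 'a' vs 'a' => same
  Position 5: 'b' vs 'a' => differ
Total differences (Hamming distance): 5

5


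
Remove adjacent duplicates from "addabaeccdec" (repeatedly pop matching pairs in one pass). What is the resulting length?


Input: addabaeccdec
Stack-based adjacent duplicate removal:
  Read 'a': push. Stack: a
  Read 'd': push. Stack: ad
  Read 'd': matches stack top 'd' => pop. Stack: a
  Read 'a': matches stack top 'a' => pop. Stack: (empty)
  Read 'b': push. Stack: b
  Read 'a': push. Stack: ba
  Read 'e': push. Stack: bae
  Read 'c': push. Stack: baec
  Read 'c': matches stack top 'c' => pop. Stack: bae
  Read 'd': push. Stack: baed
  Read 'e': push. Stack: baede
  Read 'c': push. Stack: baedec
Final stack: "baedec" (length 6)

6


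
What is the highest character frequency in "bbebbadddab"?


Input: bbebbadddab
Character counts:
  'a': 2
  'b': 5
  'd': 3
  'e': 1
Maximum frequency: 5

5


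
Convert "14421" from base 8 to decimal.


Input: "14421" in base 8
Positional expansion:
  Digit '1' (value 1) x 8^4 = 4096
  Digit '4' (value 4) x 8^3 = 2048
  Digit '4' (value 4) x 8^2 = 256
  Digit '2' (value 2) x 8^1 = 16
  Digit '1' (value 1) x 8^0 = 1
Sum = 6417

6417


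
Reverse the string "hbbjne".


Input: hbbjne
Reading characters right to left:
  Position 5: 'e'
  Position 4: 'n'
  Position 3: 'j'
  Position 2: 'b'
  Position 1: 'b'
  Position 0: 'h'
Reversed: enjbbh

enjbbh


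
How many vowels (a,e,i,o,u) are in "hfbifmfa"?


Input: hfbifmfa
Checking each character:
  'h' at position 0: consonant
  'f' at position 1: consonant
  'b' at position 2: consonant
  'i' at position 3: vowel (running total: 1)
  'f' at position 4: consonant
  'm' at position 5: consonant
  'f' at position 6: consonant
  'a' at position 7: vowel (running total: 2)
Total vowels: 2

2


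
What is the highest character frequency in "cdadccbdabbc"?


Input: cdadccbdabbc
Character counts:
  'a': 2
  'b': 3
  'c': 4
  'd': 3
Maximum frequency: 4

4


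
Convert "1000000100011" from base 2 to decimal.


Input: "1000000100011" in base 2
Positional expansion:
  Digit '1' (value 1) x 2^12 = 4096
  Digit '0' (value 0) x 2^11 = 0
  Digit '0' (value 0) x 2^10 = 0
  Digit '0' (value 0) x 2^9 = 0
  Digit '0' (value 0) x 2^8 = 0
  Digit '0' (value 0) x 2^7 = 0
  Digit '0' (value 0) x 2^6 = 0
  Digit '1' (value 1) x 2^5 = 32
  Digit '0' (value 0) x 2^4 = 0
  Digit '0' (value 0) x 2^3 = 0
  Digit '0' (value 0) x 2^2 = 0
  Digit '1' (value 1) x 2^1 = 2
  Digit '1' (value 1) x 2^0 = 1
Sum = 4131

4131


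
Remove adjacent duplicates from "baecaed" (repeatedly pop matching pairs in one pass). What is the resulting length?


Input: baecaed
Stack-based adjacent duplicate removal:
  Read 'b': push. Stack: b
  Read 'a': push. Stack: ba
  Read 'e': push. Stack: bae
  Read 'c': push. Stack: baec
  Read 'a': push. Stack: baeca
  Read 'e': push. Stack: baecae
  Read 'd': push. Stack: baecaed
Final stack: "baecaed" (length 7)

7


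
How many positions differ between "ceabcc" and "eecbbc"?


Comparing "ceabcc" and "eecbbc" position by position:
  Position 0: 'c' vs 'e' => DIFFER
  Position 1: 'e' vs 'e' => same
  Position 2: 'a' vs 'c' => DIFFER
  Position 3: 'b' vs 'b' => same
  Position 4: 'c' vs 'b' => DIFFER
  Position 5: 'c' vs 'c' => same
Positions that differ: 3

3


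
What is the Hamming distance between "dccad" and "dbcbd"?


Comparing "dccad" and "dbcbd" position by position:
  Position 0: 'd' vs 'd' => same
  Position 1: 'c' vs 'b' => differ
  Position 2: 'c' vs 'c' => same
  Position 3: 'a' vs 'b' => differ
  Position 4: 'd' vs 'd' => same
Total differences (Hamming distance): 2

2


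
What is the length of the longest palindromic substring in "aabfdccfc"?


Input: "aabfdccfc"
Checking substrings for palindromes:
  [6:9] "cfc" (len 3) => palindrome
  [0:2] "aa" (len 2) => palindrome
  [5:7] "cc" (len 2) => palindrome
Longest palindromic substring: "cfc" with length 3

3


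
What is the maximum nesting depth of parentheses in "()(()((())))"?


Input: "()(()((())))"
Tracking depth:
  Position 0 '(': depth becomes 1
  Position 1 ')': depth becomes 0
  Position 2 '(': depth becomes 1
  Position 3 '(': depth becomes 2
  Position 4 ')': depth becomes 1
  Position 5 '(': depth becomes 2
  Position 6 '(': depth becomes 3
  Position 7 '(': depth becomes 4
  Position 8 ')': depth becomes 3
  Position 9 ')': depth becomes 2
  Position 10 ')': depth becomes 1
  Position 11 ')': depth becomes 0
Maximum depth reached: 4

4


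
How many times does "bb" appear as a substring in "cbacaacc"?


Searching for "bb" in "cbacaacc"
Scanning each position:
  Position 0: "cb" => no
  Position 1: "ba" => no
  Position 2: "ac" => no
  Position 3: "ca" => no
  Position 4: "aa" => no
  Position 5: "ac" => no
  Position 6: "cc" => no
Total occurrences: 0

0


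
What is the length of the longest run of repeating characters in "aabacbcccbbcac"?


Input: "aabacbcccbbcac"
Scanning for longest run:
  Position 1 ('a'): continues run of 'a', length=2
  Position 2 ('b'): new char, reset run to 1
  Position 3 ('a'): new char, reset run to 1
  Position 4 ('c'): new char, reset run to 1
  Position 5 ('b'): new char, reset run to 1
  Position 6 ('c'): new char, reset run to 1
  Position 7 ('c'): continues run of 'c', length=2
  Position 8 ('c'): continues run of 'c', length=3
  Position 9 ('b'): new char, reset run to 1
  Position 10 ('b'): continues run of 'b', length=2
  Position 11 ('c'): new char, reset run to 1
  Position 12 ('a'): new char, reset run to 1
  Position 13 ('c'): new char, reset run to 1
Longest run: 'c' with length 3

3


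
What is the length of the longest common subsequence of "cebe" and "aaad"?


LCS of "cebe" and "aaad"
DP table:
           a    a    a    d
      0    0    0    0    0
  c   0    0    0    0    0
  e   0    0    0    0    0
  b   0    0    0    0    0
  e   0    0    0    0    0
LCS length = dp[4][4] = 0

0


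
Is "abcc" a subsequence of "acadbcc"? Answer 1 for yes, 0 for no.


Check if "abcc" is a subsequence of "acadbcc"
Greedy scan:
  Position 0 ('a'): matches sub[0] = 'a'
  Position 1 ('c'): no match needed
  Position 2 ('a'): no match needed
  Position 3 ('d'): no match needed
  Position 4 ('b'): matches sub[1] = 'b'
  Position 5 ('c'): matches sub[2] = 'c'
  Position 6 ('c'): matches sub[3] = 'c'
All 4 characters matched => is a subsequence

1


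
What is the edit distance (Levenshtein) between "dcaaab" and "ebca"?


Computing edit distance: "dcaaab" -> "ebca"
DP table:
           e    b    c    a
      0    1    2    3    4
  d   1    1    2    3    4
  c   2    2    2    2    3
  a   3    3    3    3    2
  a   4    4    4    4    3
  a   5    5    5    5    4
  b   6    6    5    6    5
Edit distance = dp[6][4] = 5

5


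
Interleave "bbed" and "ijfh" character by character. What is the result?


Interleaving "bbed" and "ijfh":
  Position 0: 'b' from first, 'i' from second => "bi"
  Position 1: 'b' from first, 'j' from second => "bj"
  Position 2: 'e' from first, 'f' from second => "ef"
  Position 3: 'd' from first, 'h' from second => "dh"
Result: bibjefdh

bibjefdh


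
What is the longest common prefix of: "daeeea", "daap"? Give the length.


Words: daeeea, daap
  Position 0: all 'd' => match
  Position 1: all 'a' => match
  Position 2: ('e', 'a') => mismatch, stop
LCP = "da" (length 2)

2


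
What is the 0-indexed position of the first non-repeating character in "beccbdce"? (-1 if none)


Input: beccbdce
Character frequencies:
  'b': 2
  'c': 3
  'd': 1
  'e': 2
Scanning left to right for freq == 1:
  Position 0 ('b'): freq=2, skip
  Position 1 ('e'): freq=2, skip
  Position 2 ('c'): freq=3, skip
  Position 3 ('c'): freq=3, skip
  Position 4 ('b'): freq=2, skip
  Position 5 ('d'): unique! => answer = 5

5


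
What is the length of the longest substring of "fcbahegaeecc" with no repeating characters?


Input: "fcbahegaeecc"
Sliding window (track last position of each char):
  Position 0 ('f'): window [0,0] length 1 -- new best
  Position 1 ('c'): window [0,1] length 2 -- new best
  Position 2 ('b'): window [0,2] length 3 -- new best
  Position 3 ('a'): window [0,3] length 4 -- new best
  Position 4 ('h'): window [0,4] length 5 -- new best
  Position 5 ('e'): window [0,5] length 6 -- new best
  Position 6 ('g'): window [0,6] length 7 -- new best
  Position 7 ('a'): repeat (last at 3), move window start to 4
  Position 7 ('a'): window [4,7] length 4
  Position 8 ('e'): repeat (last at 5), move window start to 6
  Position 8 ('e'): window [6,8] length 3
  Position 9 ('e'): repeat (last at 8), move window start to 9
  Position 9 ('e'): window [9,9] length 1
  Position 10 ('c'): window [9,10] length 2
  Position 11 ('c'): repeat (last at 10), move window start to 11
  Position 11 ('c'): window [11,11] length 1
Longest substring with no repeats: "fcbaheg" with length 7

7


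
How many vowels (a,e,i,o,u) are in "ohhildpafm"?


Input: ohhildpafm
Checking each character:
  'o' at position 0: vowel (running total: 1)
  'h' at position 1: consonant
  'h' at position 2: consonant
  'i' at position 3: vowel (running total: 2)
  'l' at position 4: consonant
  'd' at position 5: consonant
  'p' at position 6: consonant
  'a' at position 7: vowel (running total: 3)
  'f' at position 8: consonant
  'm' at position 9: consonant
Total vowels: 3

3


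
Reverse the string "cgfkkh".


Input: cgfkkh
Reading characters right to left:
  Position 5: 'h'
  Position 4: 'k'
  Position 3: 'k'
  Position 2: 'f'
  Position 1: 'g'
  Position 0: 'c'
Reversed: hkkfgc

hkkfgc


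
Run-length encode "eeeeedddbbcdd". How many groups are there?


Input: eeeeedddbbcdd
Scanning for consecutive runs:
  Group 1: 'e' x 5 (positions 0-4)
  Group 2: 'd' x 3 (positions 5-7)
  Group 3: 'b' x 2 (positions 8-9)
  Group 4: 'c' x 1 (positions 10-10)
  Group 5: 'd' x 2 (positions 11-12)
Total groups: 5

5


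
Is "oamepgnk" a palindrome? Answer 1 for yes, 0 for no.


Input: oamepgnk
Reversed: kngpemao
  Compare pos 0 ('o') with pos 7 ('k'): MISMATCH
  Compare pos 1 ('a') with pos 6 ('n'): MISMATCH
  Compare pos 2 ('m') with pos 5 ('g'): MISMATCH
  Compare pos 3 ('e') with pos 4 ('p'): MISMATCH
Result: not a palindrome

0


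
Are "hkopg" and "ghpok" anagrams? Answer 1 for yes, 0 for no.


Strings: "hkopg", "ghpok"
Sorted first:  ghkop
Sorted second: ghkop
Sorted forms match => anagrams

1


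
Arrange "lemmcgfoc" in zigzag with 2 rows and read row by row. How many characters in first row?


Zigzag "lemmcgfoc" into 2 rows:
Placing characters:
  'l' => row 0
  'e' => row 1
  'm' => row 0
  'm' => row 1
  'c' => row 0
  'g' => row 1
  'f' => row 0
  'o' => row 1
  'c' => row 0
Rows:
  Row 0: "lmcfc"
  Row 1: "emgo"
First row length: 5

5


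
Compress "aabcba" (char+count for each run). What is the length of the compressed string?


Input: aabcba
Runs:
  'a' x 2 => "a2"
  'b' x 1 => "b1"
  'c' x 1 => "c1"
  'b' x 1 => "b1"
  'a' x 1 => "a1"
Compressed: "a2b1c1b1a1"
Compressed length: 10

10


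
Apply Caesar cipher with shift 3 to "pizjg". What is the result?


Caesar cipher: shift "pizjg" by 3
  'p' (pos 15) + 3 = pos 18 = 's'
  'i' (pos 8) + 3 = pos 11 = 'l'
  'z' (pos 25) + 3 = pos 2 = 'c'
  'j' (pos 9) + 3 = pos 12 = 'm'
  'g' (pos 6) + 3 = pos 9 = 'j'
Result: slcmj

slcmj


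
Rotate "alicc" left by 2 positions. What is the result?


Input: "alicc", rotate left by 2
First 2 characters: "al"
Remaining characters: "icc"
Concatenate remaining + first: "icc" + "al" = "iccal"

iccal


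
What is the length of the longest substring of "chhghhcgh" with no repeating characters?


Input: "chhghhcgh"
Sliding window (track last position of each char):
  Position 0 ('c'): window [0,0] length 1 -- new best
  Position 1 ('h'): window [0,1] length 2 -- new best
  Position 2 ('h'): repeat (last at 1), move window start to 2
  Position 2 ('h'): window [2,2] length 1
  Position 3 ('g'): window [2,3] length 2
  Position 4 ('h'): repeat (last at 2), move window start to 3
  Position 4 ('h'): window [3,4] length 2
  Position 5 ('h'): repeat (last at 4), move window start to 5
  Position 5 ('h'): window [5,5] length 1
  Position 6 ('c'): window [5,6] length 2
  Position 7 ('g'): window [5,7] length 3 -- new best
  Position 8 ('h'): repeat (last at 5), move window start to 6
  Position 8 ('h'): window [6,8] length 3
Longest substring with no repeats: "hcg" with length 3

3


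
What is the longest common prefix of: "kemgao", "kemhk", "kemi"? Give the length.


Words: kemgao, kemhk, kemi
  Position 0: all 'k' => match
  Position 1: all 'e' => match
  Position 2: all 'm' => match
  Position 3: ('g', 'h', 'i') => mismatch, stop
LCP = "kem" (length 3)

3


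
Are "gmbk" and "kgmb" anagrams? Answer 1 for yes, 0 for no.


Strings: "gmbk", "kgmb"
Sorted first:  bgkm
Sorted second: bgkm
Sorted forms match => anagrams

1


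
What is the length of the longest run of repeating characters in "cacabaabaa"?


Input: "cacabaabaa"
Scanning for longest run:
  Position 1 ('a'): new char, reset run to 1
  Position 2 ('c'): new char, reset run to 1
  Position 3 ('a'): new char, reset run to 1
  Position 4 ('b'): new char, reset run to 1
  Position 5 ('a'): new char, reset run to 1
  Position 6 ('a'): continues run of 'a', length=2
  Position 7 ('b'): new char, reset run to 1
  Position 8 ('a'): new char, reset run to 1
  Position 9 ('a'): continues run of 'a', length=2
Longest run: 'a' with length 2

2


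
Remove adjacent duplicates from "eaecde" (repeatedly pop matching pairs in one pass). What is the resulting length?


Input: eaecde
Stack-based adjacent duplicate removal:
  Read 'e': push. Stack: e
  Read 'a': push. Stack: ea
  Read 'e': push. Stack: eae
  Read 'c': push. Stack: eaec
  Read 'd': push. Stack: eaecd
  Read 'e': push. Stack: eaecde
Final stack: "eaecde" (length 6)

6


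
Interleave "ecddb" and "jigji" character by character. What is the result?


Interleaving "ecddb" and "jigji":
  Position 0: 'e' from first, 'j' from second => "ej"
  Position 1: 'c' from first, 'i' from second => "ci"
  Position 2: 'd' from first, 'g' from second => "dg"
  Position 3: 'd' from first, 'j' from second => "dj"
  Position 4: 'b' from first, 'i' from second => "bi"
Result: ejcidgdjbi

ejcidgdjbi


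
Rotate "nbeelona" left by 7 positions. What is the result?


Input: "nbeelona", rotate left by 7
First 7 characters: "nbeelon"
Remaining characters: "a"
Concatenate remaining + first: "a" + "nbeelon" = "anbeelon"

anbeelon


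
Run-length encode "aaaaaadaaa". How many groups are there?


Input: aaaaaadaaa
Scanning for consecutive runs:
  Group 1: 'a' x 6 (positions 0-5)
  Group 2: 'd' x 1 (positions 6-6)
  Group 3: 'a' x 3 (positions 7-9)
Total groups: 3

3


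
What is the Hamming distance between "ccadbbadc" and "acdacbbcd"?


Comparing "ccadbbadc" and "acdacbbcd" position by position:
  Position 0: 'c' vs 'a' => differ
  Position 1: 'c' vs 'c' => same
  Position 2: 'a' vs 'd' => differ
  Position 3: 'd' vs 'a' => differ
  Position 4: 'b' vs 'c' => differ
  Position 5: 'b' vs 'b' => same
  Position 6: 'a' vs 'b' => differ
  Position 7: 'd' vs 'c' => differ
  Position 8: 'c' vs 'd' => differ
Total differences (Hamming distance): 7

7


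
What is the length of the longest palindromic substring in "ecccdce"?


Input: "ecccdce"
Checking substrings for palindromes:
  [1:4] "ccc" (len 3) => palindrome
  [3:6] "cdc" (len 3) => palindrome
  [1:3] "cc" (len 2) => palindrome
  [2:4] "cc" (len 2) => palindrome
Longest palindromic substring: "ccc" with length 3

3


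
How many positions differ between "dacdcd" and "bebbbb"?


Comparing "dacdcd" and "bebbbb" position by position:
  Position 0: 'd' vs 'b' => DIFFER
  Position 1: 'a' vs 'e' => DIFFER
  Position 2: 'c' vs 'b' => DIFFER
  Position 3: 'd' vs 'b' => DIFFER
  Position 4: 'c' vs 'b' => DIFFER
  Position 5: 'd' vs 'b' => DIFFER
Positions that differ: 6

6


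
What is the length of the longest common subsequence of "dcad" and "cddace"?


LCS of "dcad" and "cddace"
DP table:
           c    d    d    a    c    e
      0    0    0    0    0    0    0
  d   0    0    1    1    1    1    1
  c   0    1    1    1    1    2    2
  a   0    1    1    1    2    2    2
  d   0    1    2    2    2    2    2
LCS length = dp[4][6] = 2

2


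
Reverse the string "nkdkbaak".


Input: nkdkbaak
Reading characters right to left:
  Position 7: 'k'
  Position 6: 'a'
  Position 5: 'a'
  Position 4: 'b'
  Position 3: 'k'
  Position 2: 'd'
  Position 1: 'k'
  Position 0: 'n'
Reversed: kaabkdkn

kaabkdkn


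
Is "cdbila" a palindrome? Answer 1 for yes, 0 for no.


Input: cdbila
Reversed: alibdc
  Compare pos 0 ('c') with pos 5 ('a'): MISMATCH
  Compare pos 1 ('d') with pos 4 ('l'): MISMATCH
  Compare pos 2 ('b') with pos 3 ('i'): MISMATCH
Result: not a palindrome

0


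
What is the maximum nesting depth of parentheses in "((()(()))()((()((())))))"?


Input: "((()(()))()((()((())))))"
Tracking depth:
  Position 0 '(': depth becomes 1
  Position 1 '(': depth becomes 2
  Position 2 '(': depth becomes 3
  Position 3 ')': depth becomes 2
  Position 4 '(': depth becomes 3
  Position 5 '(': depth becomes 4
  Position 6 ')': depth becomes 3
  Position 7 ')': depth becomes 2
  Position 8 ')': depth becomes 1
  Position 9 '(': depth becomes 2
  Position 10 ')': depth becomes 1
  Position 11 '(': depth becomes 2
  Position 12 '(': depth becomes 3
  Position 13 '(': depth becomes 4
  Position 14 ')': depth becomes 3
  Position 15 '(': depth becomes 4
  Position 16 '(': depth becomes 5
  Position 17 '(': depth becomes 6
  Position 18 ')': depth becomes 5
  Position 19 ')': depth becomes 4
  Position 20 ')': depth becomes 3
  Position 21 ')': depth becomes 2
  Position 22 ')': depth becomes 1
  Position 23 ')': depth becomes 0
Maximum depth reached: 6

6


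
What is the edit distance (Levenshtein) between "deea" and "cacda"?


Computing edit distance: "deea" -> "cacda"
DP table:
           c    a    c    d    a
      0    1    2    3    4    5
  d   1    1    2    3    3    4
  e   2    2    2    3    4    4
  e   3    3    3    3    4    5
  a   4    4    3    4    4    4
Edit distance = dp[4][5] = 4

4


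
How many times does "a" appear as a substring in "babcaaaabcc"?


Searching for "a" in "babcaaaabcc"
Scanning each position:
  Position 0: "b" => no
  Position 1: "a" => MATCH
  Position 2: "b" => no
  Position 3: "c" => no
  Position 4: "a" => MATCH
  Position 5: "a" => MATCH
  Position 6: "a" => MATCH
  Position 7: "a" => MATCH
  Position 8: "b" => no
  Position 9: "c" => no
  Position 10: "c" => no
Total occurrences: 5

5


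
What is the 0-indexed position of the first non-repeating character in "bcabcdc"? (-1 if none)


Input: bcabcdc
Character frequencies:
  'a': 1
  'b': 2
  'c': 3
  'd': 1
Scanning left to right for freq == 1:
  Position 0 ('b'): freq=2, skip
  Position 1 ('c'): freq=3, skip
  Position 2 ('a'): unique! => answer = 2

2


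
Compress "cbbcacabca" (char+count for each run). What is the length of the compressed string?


Input: cbbcacabca
Runs:
  'c' x 1 => "c1"
  'b' x 2 => "b2"
  'c' x 1 => "c1"
  'a' x 1 => "a1"
  'c' x 1 => "c1"
  'a' x 1 => "a1"
  'b' x 1 => "b1"
  'c' x 1 => "c1"
  'a' x 1 => "a1"
Compressed: "c1b2c1a1c1a1b1c1a1"
Compressed length: 18

18


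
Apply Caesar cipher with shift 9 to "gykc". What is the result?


Caesar cipher: shift "gykc" by 9
  'g' (pos 6) + 9 = pos 15 = 'p'
  'y' (pos 24) + 9 = pos 7 = 'h'
  'k' (pos 10) + 9 = pos 19 = 't'
  'c' (pos 2) + 9 = pos 11 = 'l'
Result: phtl

phtl


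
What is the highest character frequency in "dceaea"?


Input: dceaea
Character counts:
  'a': 2
  'c': 1
  'd': 1
  'e': 2
Maximum frequency: 2

2


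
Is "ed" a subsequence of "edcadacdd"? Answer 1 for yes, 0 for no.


Check if "ed" is a subsequence of "edcadacdd"
Greedy scan:
  Position 0 ('e'): matches sub[0] = 'e'
  Position 1 ('d'): matches sub[1] = 'd'
  Position 2 ('c'): no match needed
  Position 3 ('a'): no match needed
  Position 4 ('d'): no match needed
  Position 5 ('a'): no match needed
  Position 6 ('c'): no match needed
  Position 7 ('d'): no match needed
  Position 8 ('d'): no match needed
All 2 characters matched => is a subsequence

1


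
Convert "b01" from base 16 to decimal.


Input: "b01" in base 16
Positional expansion:
  Digit 'b' (value 11) x 16^2 = 2816
  Digit '0' (value 0) x 16^1 = 0
  Digit '1' (value 1) x 16^0 = 1
Sum = 2817

2817


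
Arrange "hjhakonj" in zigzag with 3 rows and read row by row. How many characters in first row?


Zigzag "hjhakonj" into 3 rows:
Placing characters:
  'h' => row 0
  'j' => row 1
  'h' => row 2
  'a' => row 1
  'k' => row 0
  'o' => row 1
  'n' => row 2
  'j' => row 1
Rows:
  Row 0: "hk"
  Row 1: "jaoj"
  Row 2: "hn"
First row length: 2

2


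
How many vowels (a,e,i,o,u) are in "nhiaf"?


Input: nhiaf
Checking each character:
  'n' at position 0: consonant
  'h' at position 1: consonant
  'i' at position 2: vowel (running total: 1)
  'a' at position 3: vowel (running total: 2)
  'f' at position 4: consonant
Total vowels: 2

2


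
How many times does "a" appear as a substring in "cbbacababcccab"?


Searching for "a" in "cbbacababcccab"
Scanning each position:
  Position 0: "c" => no
  Position 1: "b" => no
  Position 2: "b" => no
  Position 3: "a" => MATCH
  Position 4: "c" => no
  Position 5: "a" => MATCH
  Position 6: "b" => no
  Position 7: "a" => MATCH
  Position 8: "b" => no
  Position 9: "c" => no
  Position 10: "c" => no
  Position 11: "c" => no
  Position 12: "a" => MATCH
  Position 13: "b" => no
Total occurrences: 4

4


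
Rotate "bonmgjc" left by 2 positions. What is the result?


Input: "bonmgjc", rotate left by 2
First 2 characters: "bo"
Remaining characters: "nmgjc"
Concatenate remaining + first: "nmgjc" + "bo" = "nmgjcbo"

nmgjcbo


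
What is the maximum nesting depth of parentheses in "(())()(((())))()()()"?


Input: "(())()(((())))()()()"
Tracking depth:
  Position 0 '(': depth becomes 1
  Position 1 '(': depth becomes 2
  Position 2 ')': depth becomes 1
  Position 3 ')': depth becomes 0
  Position 4 '(': depth becomes 1
  Position 5 ')': depth becomes 0
  Position 6 '(': depth becomes 1
  Position 7 '(': depth becomes 2
  Position 8 '(': depth becomes 3
  Position 9 '(': depth becomes 4
  Position 10 ')': depth becomes 3
  Position 11 ')': depth becomes 2
  Position 12 ')': depth becomes 1
  Position 13 ')': depth becomes 0
  Position 14 '(': depth becomes 1
  Position 15 ')': depth becomes 0
  Position 16 '(': depth becomes 1
  Position 17 ')': depth becomes 0
  Position 18 '(': depth becomes 1
  Position 19 ')': depth becomes 0
Maximum depth reached: 4

4


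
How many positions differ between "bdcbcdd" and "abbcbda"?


Comparing "bdcbcdd" and "abbcbda" position by position:
  Position 0: 'b' vs 'a' => DIFFER
  Position 1: 'd' vs 'b' => DIFFER
  Position 2: 'c' vs 'b' => DIFFER
  Position 3: 'b' vs 'c' => DIFFER
  Position 4: 'c' vs 'b' => DIFFER
  Position 5: 'd' vs 'd' => same
  Position 6: 'd' vs 'a' => DIFFER
Positions that differ: 6

6


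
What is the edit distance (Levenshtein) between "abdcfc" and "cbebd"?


Computing edit distance: "abdcfc" -> "cbebd"
DP table:
           c    b    e    b    d
      0    1    2    3    4    5
  a   1    1    2    3    4    5
  b   2    2    1    2    3    4
  d   3    3    2    2    3    3
  c   4    3    3    3    3    4
  f   5    4    4    4    4    4
  c   6    5    5    5    5    5
Edit distance = dp[6][5] = 5

5


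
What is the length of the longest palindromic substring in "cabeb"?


Input: "cabeb"
Checking substrings for palindromes:
  [2:5] "beb" (len 3) => palindrome
Longest palindromic substring: "beb" with length 3

3


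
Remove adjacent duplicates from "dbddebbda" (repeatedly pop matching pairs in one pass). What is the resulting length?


Input: dbddebbda
Stack-based adjacent duplicate removal:
  Read 'd': push. Stack: d
  Read 'b': push. Stack: db
  Read 'd': push. Stack: dbd
  Read 'd': matches stack top 'd' => pop. Stack: db
  Read 'e': push. Stack: dbe
  Read 'b': push. Stack: dbeb
  Read 'b': matches stack top 'b' => pop. Stack: dbe
  Read 'd': push. Stack: dbed
  Read 'a': push. Stack: dbeda
Final stack: "dbeda" (length 5)

5


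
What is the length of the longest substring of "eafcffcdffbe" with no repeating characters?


Input: "eafcffcdffbe"
Sliding window (track last position of each char):
  Position 0 ('e'): window [0,0] length 1 -- new best
  Position 1 ('a'): window [0,1] length 2 -- new best
  Position 2 ('f'): window [0,2] length 3 -- new best
  Position 3 ('c'): window [0,3] length 4 -- new best
  Position 4 ('f'): repeat (last at 2), move window start to 3
  Position 4 ('f'): window [3,4] length 2
  Position 5 ('f'): repeat (last at 4), move window start to 5
  Position 5 ('f'): window [5,5] length 1
  Position 6 ('c'): window [5,6] length 2
  Position 7 ('d'): window [5,7] length 3
  Position 8 ('f'): repeat (last at 5), move window start to 6
  Position 8 ('f'): window [6,8] length 3
  Position 9 ('f'): repeat (last at 8), move window start to 9
  Position 9 ('f'): window [9,9] length 1
  Position 10 ('b'): window [9,10] length 2
  Position 11 ('e'): window [9,11] length 3
Longest substring with no repeats: "eafc" with length 4

4


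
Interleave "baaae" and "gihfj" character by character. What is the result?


Interleaving "baaae" and "gihfj":
  Position 0: 'b' from first, 'g' from second => "bg"
  Position 1: 'a' from first, 'i' from second => "ai"
  Position 2: 'a' from first, 'h' from second => "ah"
  Position 3: 'a' from first, 'f' from second => "af"
  Position 4: 'e' from first, 'j' from second => "ej"
Result: bgaiahafej

bgaiahafej


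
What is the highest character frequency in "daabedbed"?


Input: daabedbed
Character counts:
  'a': 2
  'b': 2
  'd': 3
  'e': 2
Maximum frequency: 3

3


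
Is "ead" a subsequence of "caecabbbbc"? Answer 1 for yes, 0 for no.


Check if "ead" is a subsequence of "caecabbbbc"
Greedy scan:
  Position 0 ('c'): no match needed
  Position 1 ('a'): no match needed
  Position 2 ('e'): matches sub[0] = 'e'
  Position 3 ('c'): no match needed
  Position 4 ('a'): matches sub[1] = 'a'
  Position 5 ('b'): no match needed
  Position 6 ('b'): no match needed
  Position 7 ('b'): no match needed
  Position 8 ('b'): no match needed
  Position 9 ('c'): no match needed
Only matched 2/3 characters => not a subsequence

0


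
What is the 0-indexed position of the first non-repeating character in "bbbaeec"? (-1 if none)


Input: bbbaeec
Character frequencies:
  'a': 1
  'b': 3
  'c': 1
  'e': 2
Scanning left to right for freq == 1:
  Position 0 ('b'): freq=3, skip
  Position 1 ('b'): freq=3, skip
  Position 2 ('b'): freq=3, skip
  Position 3 ('a'): unique! => answer = 3

3


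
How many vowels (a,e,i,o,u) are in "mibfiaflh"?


Input: mibfiaflh
Checking each character:
  'm' at position 0: consonant
  'i' at position 1: vowel (running total: 1)
  'b' at position 2: consonant
  'f' at position 3: consonant
  'i' at position 4: vowel (running total: 2)
  'a' at position 5: vowel (running total: 3)
  'f' at position 6: consonant
  'l' at position 7: consonant
  'h' at position 8: consonant
Total vowels: 3

3


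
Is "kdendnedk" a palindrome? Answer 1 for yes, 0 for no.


Input: kdendnedk
Reversed: kdendnedk
  Compare pos 0 ('k') with pos 8 ('k'): match
  Compare pos 1 ('d') with pos 7 ('d'): match
  Compare pos 2 ('e') with pos 6 ('e'): match
  Compare pos 3 ('n') with pos 5 ('n'): match
Result: palindrome

1


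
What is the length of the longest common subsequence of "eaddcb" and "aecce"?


LCS of "eaddcb" and "aecce"
DP table:
           a    e    c    c    e
      0    0    0    0    0    0
  e   0    0    1    1    1    1
  a   0    1    1    1    1    1
  d   0    1    1    1    1    1
  d   0    1    1    1    1    1
  c   0    1    1    2    2    2
  b   0    1    1    2    2    2
LCS length = dp[6][5] = 2

2


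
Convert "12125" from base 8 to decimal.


Input: "12125" in base 8
Positional expansion:
  Digit '1' (value 1) x 8^4 = 4096
  Digit '2' (value 2) x 8^3 = 1024
  Digit '1' (value 1) x 8^2 = 64
  Digit '2' (value 2) x 8^1 = 16
  Digit '5' (value 5) x 8^0 = 5
Sum = 5205

5205


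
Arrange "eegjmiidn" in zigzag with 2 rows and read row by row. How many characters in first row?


Zigzag "eegjmiidn" into 2 rows:
Placing characters:
  'e' => row 0
  'e' => row 1
  'g' => row 0
  'j' => row 1
  'm' => row 0
  'i' => row 1
  'i' => row 0
  'd' => row 1
  'n' => row 0
Rows:
  Row 0: "egmin"
  Row 1: "ejid"
First row length: 5

5


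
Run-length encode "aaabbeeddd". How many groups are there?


Input: aaabbeeddd
Scanning for consecutive runs:
  Group 1: 'a' x 3 (positions 0-2)
  Group 2: 'b' x 2 (positions 3-4)
  Group 3: 'e' x 2 (positions 5-6)
  Group 4: 'd' x 3 (positions 7-9)
Total groups: 4

4


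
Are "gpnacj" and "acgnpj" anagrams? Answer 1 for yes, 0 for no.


Strings: "gpnacj", "acgnpj"
Sorted first:  acgjnp
Sorted second: acgjnp
Sorted forms match => anagrams

1


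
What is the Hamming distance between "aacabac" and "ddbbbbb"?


Comparing "aacabac" and "ddbbbbb" position by position:
  Position 0: 'a' vs 'd' => differ
  Position 1: 'a' vs 'd' => differ
  Position 2: 'c' vs 'b' => differ
  Position 3: 'a' vs 'b' => differ
  Position 4: 'b' vs 'b' => same
  Position 5: 'a' vs 'b' => differ
  Position 6: 'c' vs 'b' => differ
Total differences (Hamming distance): 6

6


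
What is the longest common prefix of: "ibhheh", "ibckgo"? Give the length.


Words: ibhheh, ibckgo
  Position 0: all 'i' => match
  Position 1: all 'b' => match
  Position 2: ('h', 'c') => mismatch, stop
LCP = "ib" (length 2)

2


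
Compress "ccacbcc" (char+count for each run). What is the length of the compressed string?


Input: ccacbcc
Runs:
  'c' x 2 => "c2"
  'a' x 1 => "a1"
  'c' x 1 => "c1"
  'b' x 1 => "b1"
  'c' x 2 => "c2"
Compressed: "c2a1c1b1c2"
Compressed length: 10

10


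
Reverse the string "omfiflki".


Input: omfiflki
Reading characters right to left:
  Position 7: 'i'
  Position 6: 'k'
  Position 5: 'l'
  Position 4: 'f'
  Position 3: 'i'
  Position 2: 'f'
  Position 1: 'm'
  Position 0: 'o'
Reversed: iklfifmo

iklfifmo


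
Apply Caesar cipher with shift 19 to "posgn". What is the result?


Caesar cipher: shift "posgn" by 19
  'p' (pos 15) + 19 = pos 8 = 'i'
  'o' (pos 14) + 19 = pos 7 = 'h'
  's' (pos 18) + 19 = pos 11 = 'l'
  'g' (pos 6) + 19 = pos 25 = 'z'
  'n' (pos 13) + 19 = pos 6 = 'g'
Result: ihlzg

ihlzg


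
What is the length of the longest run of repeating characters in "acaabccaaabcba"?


Input: "acaabccaaabcba"
Scanning for longest run:
  Position 1 ('c'): new char, reset run to 1
  Position 2 ('a'): new char, reset run to 1
  Position 3 ('a'): continues run of 'a', length=2
  Position 4 ('b'): new char, reset run to 1
  Position 5 ('c'): new char, reset run to 1
  Position 6 ('c'): continues run of 'c', length=2
  Position 7 ('a'): new char, reset run to 1
  Position 8 ('a'): continues run of 'a', length=2
  Position 9 ('a'): continues run of 'a', length=3
  Position 10 ('b'): new char, reset run to 1
  Position 11 ('c'): new char, reset run to 1
  Position 12 ('b'): new char, reset run to 1
  Position 13 ('a'): new char, reset run to 1
Longest run: 'a' with length 3

3


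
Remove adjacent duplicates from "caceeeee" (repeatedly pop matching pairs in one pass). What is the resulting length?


Input: caceeeee
Stack-based adjacent duplicate removal:
  Read 'c': push. Stack: c
  Read 'a': push. Stack: ca
  Read 'c': push. Stack: cac
  Read 'e': push. Stack: cace
  Read 'e': matches stack top 'e' => pop. Stack: cac
  Read 'e': push. Stack: cace
  Read 'e': matches stack top 'e' => pop. Stack: cac
  Read 'e': push. Stack: cace
Final stack: "cace" (length 4)

4


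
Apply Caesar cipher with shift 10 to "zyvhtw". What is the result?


Caesar cipher: shift "zyvhtw" by 10
  'z' (pos 25) + 10 = pos 9 = 'j'
  'y' (pos 24) + 10 = pos 8 = 'i'
  'v' (pos 21) + 10 = pos 5 = 'f'
  'h' (pos 7) + 10 = pos 17 = 'r'
  't' (pos 19) + 10 = pos 3 = 'd'
  'w' (pos 22) + 10 = pos 6 = 'g'
Result: jifrdg

jifrdg


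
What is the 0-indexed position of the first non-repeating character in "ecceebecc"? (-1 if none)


Input: ecceebecc
Character frequencies:
  'b': 1
  'c': 4
  'e': 4
Scanning left to right for freq == 1:
  Position 0 ('e'): freq=4, skip
  Position 1 ('c'): freq=4, skip
  Position 2 ('c'): freq=4, skip
  Position 3 ('e'): freq=4, skip
  Position 4 ('e'): freq=4, skip
  Position 5 ('b'): unique! => answer = 5

5
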